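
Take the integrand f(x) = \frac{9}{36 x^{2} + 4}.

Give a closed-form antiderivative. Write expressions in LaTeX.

Since d/dx undoes antidifferentiation here, F'(x) = f(x) is required of F(x).
Check: d/dx[\frac{3 \operatorname{atan}{\left(3 x \right)}}{4}] = \frac{9}{36 x^{2} + 4} = f(x).

An antiderivative is F(x) = \frac{3 \operatorname{atan}{\left(3 x \right)}}{4}.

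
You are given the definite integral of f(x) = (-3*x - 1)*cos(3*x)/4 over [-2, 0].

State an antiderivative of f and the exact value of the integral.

Whatever form F(x) takes, F'(x) = f(x) is non-negotiable.
F(x) = -x*sin(3*x)/4 - sin(3*x)/12 - cos(3*x)/12 is an antiderivative of f.
Check: d/dx[-x*sin(3*x)/4 - sin(3*x)/12 - cos(3*x)/12] = -3*x*cos(3*x)/4 - cos(3*x)/4, which equals f(x).
F(0) = -1/12; F(-2) = -cos(6)/12 - 5*sin(6)/12.
Integral = F(0) - F(-2) = 5*sin(6)/12 - 1/12 + cos(6)/12.

Antiderivative: F(x) = -x*sin(3*x)/4 - sin(3*x)/12 - cos(3*x)/12; value = 5*sin(6)/12 - 1/12 + cos(6)/12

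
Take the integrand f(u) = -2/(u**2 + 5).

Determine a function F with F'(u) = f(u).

A first test for any F(u): its u-derivative must equal f(u) identically.
Check: d/du[-2*sqrt(5)*atan(sqrt(5)*u/5)/5] = -2/(u**2 + 5) = f(u).

An antiderivative is F(u) = -2*sqrt(5)*atan(sqrt(5)*u/5)/5.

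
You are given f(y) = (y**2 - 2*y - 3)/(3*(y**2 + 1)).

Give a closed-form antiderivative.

Whatever form F(y) takes, F'(y) = f(y) is non-negotiable.
Check: d/dy[y/3 - log(y**2 + 1)/3 - 4*atan(y)/3] = (y**2 - 2*y - 3)/(3*y**2 + 3), which equals f(y).

An antiderivative is F(y) = y/3 - log(y**2 + 1)/3 - 4*atan(y)/3.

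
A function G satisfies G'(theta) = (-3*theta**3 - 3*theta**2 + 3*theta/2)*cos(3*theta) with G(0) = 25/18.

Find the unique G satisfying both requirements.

Whatever form G(theta) takes, its d/dtheta must return the stated G'(theta).
A general antiderivative is -theta**3*sin(3*theta) - theta**2*sin(3*theta) - theta**2*cos(3*theta) + 7*theta*sin(3*theta)/6 - 2*theta*cos(3*theta)/3 + 2*sin(3*theta)/9 + 7*cos(3*theta)/18 + C.
The condition gives C = 25/18 - (7/18) = 1.
So G(theta) = -theta**3*sin(3*theta) - theta**2*sin(3*theta) - theta**2*cos(3*theta) + 7*theta*sin(3*theta)/6 - 2*theta*cos(3*theta)/3 + 2*sin(3*theta)/9 + 7*cos(3*theta)/18 + 1.
Check: d/dtheta[-theta**3*sin(3*theta) - theta**2*sin(3*theta) - theta**2*cos(3*theta) + 7*theta*sin(3*theta)/6 - 2*theta*cos(3*theta)/3 + 2*sin(3*theta)/9 + 7*cos(3*theta)/18 + 1] = -3*theta**3*cos(3*theta) - 3*theta**2*cos(3*theta) + 3*theta*cos(3*theta)/2, which equals G'(theta).

G(theta) = -theta**3*sin(3*theta) - theta**2*sin(3*theta) - theta**2*cos(3*theta) + 7*theta*sin(3*theta)/6 - 2*theta*cos(3*theta)/3 + 2*sin(3*theta)/9 + 7*cos(3*theta)/18 + 1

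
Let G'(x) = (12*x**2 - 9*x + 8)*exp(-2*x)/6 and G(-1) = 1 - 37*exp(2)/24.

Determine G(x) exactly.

G'(x) has the shape u'v + uv' for u = -x**2 - x/4 - 19/24 and v = exp(-2*x) — it is the derivative of the product u*v.
A general antiderivative is (-24*x**2 - 6*x - 19)*exp(-2*x)/24 + C.
The condition gives C = 1 - 37*exp(2)/24 - (-37*exp(2)/24) = 1.
So G(x) = (-24*x**2 - 6*x + 24*exp(2*x) - 19)*exp(-2*x)/24.
Check: d/dx[(-24*x**2 - 6*x + 24*exp(2*x) - 19)*exp(-2*x)/24] = (12*x**2 - 9*x + 8)*exp(-2*x)/6 = G'(x).

G(x) = (-24*x**2 - 6*x + 24*exp(2*x) - 19)*exp(-2*x)/24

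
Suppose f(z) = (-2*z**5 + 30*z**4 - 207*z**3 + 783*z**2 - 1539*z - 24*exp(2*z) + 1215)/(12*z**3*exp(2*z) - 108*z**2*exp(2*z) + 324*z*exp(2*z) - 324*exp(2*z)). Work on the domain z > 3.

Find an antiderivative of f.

Check any antiderivative F(z) by computing F'(z) and comparing it with f(z).
Check: d/dz[-(-z**2/4 + 5*z/4 - 5)*exp(-2*z)/3 + (z - 3)**(-2)] = (-2*z**5 + 30*z**4 - 207*z**3 + 783*z**2 - 1539*z - 24*exp(2*z) + 1215)/(12*z**3*exp(2*z) - 108*z**2*exp(2*z) + 324*z*exp(2*z) - 324*exp(2*z)) = f(z).

An antiderivative is F(z) = -(-z**2/4 + 5*z/4 - 5)*exp(-2*z)/3 + (z - 3)**(-2).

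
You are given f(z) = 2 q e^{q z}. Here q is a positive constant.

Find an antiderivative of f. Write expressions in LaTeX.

An antiderivative is F(z) = 2 e^{q z}.

An antiderivative F(z) passes only if d/dz[F] lands on f(z) exactly.
Check: d/dz[2 e^{q z}] = 2 q e^{q z} = f(z).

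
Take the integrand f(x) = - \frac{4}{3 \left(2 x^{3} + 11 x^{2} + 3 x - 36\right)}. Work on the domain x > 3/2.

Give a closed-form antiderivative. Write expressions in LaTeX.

An antiderivative is F(x) = \frac{4 \left(- 2 \log{\left(x - \frac{3}{2} \right)} + 11 \log{\left(x + 3 \right)} - 9 \log{\left(x + 4 \right)}\right)}{297}.

The denominator factors as 3 \left(x + 3\right) \left(x + 4\right) \left(2 x - 3\right); partial fractions split f into directly integrable pieces: - \frac{16}{297 \left(2 x - 3\right)} - \frac{4}{33 \left(x + 4\right)} + \frac{4}{27 \left(x + 3\right)}.
Check: d/dx[\frac{4 \left(- 2 \log{\left(x - \frac{3}{2} \right)} + 11 \log{\left(x + 3 \right)} - 9 \log{\left(x + 4 \right)}\right)}{297}] = - \frac{4}{6 x^{3} + 33 x^{2} + 9 x - 108}, which equals f(x).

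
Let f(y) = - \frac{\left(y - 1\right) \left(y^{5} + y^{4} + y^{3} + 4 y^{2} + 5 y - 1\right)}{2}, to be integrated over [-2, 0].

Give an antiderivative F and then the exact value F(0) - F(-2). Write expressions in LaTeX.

Whatever form F(y) takes, F'(y) = f(y) is non-negotiable.
F(y) = - \frac{y^{7}}{14} - \frac{3 y^{4}}{8} - \frac{y^{3}}{6} + \frac{3 y^{2}}{2} - \frac{y}{2} is an antiderivative of f.
Check: d/dy[- \frac{y^{7}}{14} - \frac{3 y^{4}}{8} - \frac{y^{3}}{6} + \frac{3 y^{2}}{2} - \frac{y}{2}] = - \frac{y^{6}}{2} - \frac{3 y^{3}}{2} - \frac{y^{2}}{2} + 3 y - \frac{1}{2}, which equals f(y).
F(0) = 0; F(-2) = \frac{241}{21}.
Integral = F(0) - F(-2) = - \frac{241}{21}.

Antiderivative: F(y) = - \frac{y^{7}}{14} - \frac{3 y^{4}}{8} - \frac{y^{3}}{6} + \frac{3 y^{2}}{2} - \frac{y}{2}; value = - \frac{241}{21}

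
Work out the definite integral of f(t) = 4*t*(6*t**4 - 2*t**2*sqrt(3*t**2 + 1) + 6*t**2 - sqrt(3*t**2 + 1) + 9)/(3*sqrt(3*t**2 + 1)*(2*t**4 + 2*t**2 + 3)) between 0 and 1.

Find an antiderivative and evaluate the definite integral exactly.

For F(t) to be correct the identity F'(t) - f(t) = 0 must hold.
F(t) = 4*sqrt(3*t**2 + 1)/3 - log(2*t**4 + 2*t**2 + 3)/3 is an antiderivative of f.
Check: d/dt[4*sqrt(3*t**2 + 1)/3 - log(2*t**4 + 2*t**2 + 3)/3] = (24*t**5 - 8*t**3*sqrt(3*t**2 + 1) + 24*t**3 - 4*t*sqrt(3*t**2 + 1) + 36*t)/(6*t**4*sqrt(3*t**2 + 1) + 6*t**2*sqrt(3*t**2 + 1) + 9*sqrt(3*t**2 + 1)), which equals f(t).
F(1) = 8/3 - log(7)/3; F(0) = 4/3 - log(3)/3.
Integral = F(1) - F(0) = -log(7)/3 + log(3)/3 + 4/3.

Antiderivative: F(t) = 4*sqrt(3*t**2 + 1)/3 - log(2*t**4 + 2*t**2 + 3)/3; value = -log(7)/3 + log(3)/3 + 4/3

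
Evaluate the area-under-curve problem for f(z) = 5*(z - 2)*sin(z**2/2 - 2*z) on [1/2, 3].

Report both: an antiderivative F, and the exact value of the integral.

f matches the chain-rule pattern g'(h)*h' with inner function h(z) = z**2/2 - 2*z; substituting u = h(z) collapses the integral.
F(z) = -5*cos(z**2/2 - 2*z) is an antiderivative of f.
Check: d/dz[-5*cos(z**2/2 - 2*z)] = 5*z*sin(z**2/2 - 2*z) - 10*sin(z**2/2 - 2*z), which equals f(z).
F(3) = -5*cos(3/2); F(1/2) = -5*cos(7/8).
Integral = F(3) - F(1/2) = -5*cos(3/2) + 5*cos(7/8).

Antiderivative: F(z) = -5*cos(z**2/2 - 2*z); value = -5*cos(3/2) + 5*cos(7/8)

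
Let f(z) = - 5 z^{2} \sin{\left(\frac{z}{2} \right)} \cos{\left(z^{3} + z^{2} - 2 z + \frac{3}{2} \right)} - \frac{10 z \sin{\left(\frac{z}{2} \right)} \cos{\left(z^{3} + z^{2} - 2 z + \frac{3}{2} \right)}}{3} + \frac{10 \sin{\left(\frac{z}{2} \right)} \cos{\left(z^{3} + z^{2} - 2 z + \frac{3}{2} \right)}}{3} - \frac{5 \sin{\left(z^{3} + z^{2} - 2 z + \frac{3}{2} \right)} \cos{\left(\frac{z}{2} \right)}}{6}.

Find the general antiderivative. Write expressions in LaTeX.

Recognize the product-rule pattern: f = u'v + uv' with u = - \frac{5 \sin{\left(\frac{z}{2} \right)}}{3}, v = \sin{\left(z^{3} + z^{2} - 2 z + \frac{3}{2} \right)}, so integration by parts undoes it.
Check: d/dz[- \frac{5 \sin{\left(\frac{z}{2} \right)} \sin{\left(z^{3} + z^{2} - 2 z + \frac{3}{2} \right)}}{3}] = - 5 z^{2} \sin{\left(\frac{z}{2} \right)} \cos{\left(z^{3} + z^{2} - 2 z + \frac{3}{2} \right)} - \frac{10 z \sin{\left(\frac{z}{2} \right)} \cos{\left(z^{3} + z^{2} - 2 z + \frac{3}{2} \right)}}{3} + \frac{10 \sin{\left(\frac{z}{2} \right)} \cos{\left(z^{3} + z^{2} - 2 z + \frac{3}{2} \right)}}{3} - \frac{5 \sin{\left(z^{3} + z^{2} - 2 z + \frac{3}{2} \right)} \cos{\left(\frac{z}{2} \right)}}{6} = f(z).

F(z) = - \frac{5 \sin{\left(\frac{z}{2} \right)} \sin{\left(z^{3} + z^{2} - 2 z + \frac{3}{2} \right)}}{3} + C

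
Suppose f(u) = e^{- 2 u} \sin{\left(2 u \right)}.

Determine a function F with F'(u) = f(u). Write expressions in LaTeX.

An antiderivative is F(u) = \frac{\left(- \sin{\left(2 u \right)} - \cos{\left(2 u \right)}\right) e^{- 2 u}}{4}.

Since d/du undoes antidifferentiation here, F'(u) = f(u) is required of F(u).
Check: d/du[\frac{\left(- \sin{\left(2 u \right)} - \cos{\left(2 u \right)}\right) e^{- 2 u}}{4}] = e^{- 2 u} \sin{\left(2 u \right)} = f(u).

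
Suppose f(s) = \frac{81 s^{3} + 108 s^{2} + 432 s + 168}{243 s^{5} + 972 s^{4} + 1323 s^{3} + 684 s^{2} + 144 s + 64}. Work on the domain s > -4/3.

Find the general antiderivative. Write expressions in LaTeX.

Check any antiderivative F(s) by computing F'(s) and comparing it with f(s).
Check: d/ds[\operatorname{atan}{\left(3 s \right)} + \frac{4}{9 s^{2} + 24 s + 16}] = \frac{81 s^{3} + 108 s^{2} + 432 s + 168}{243 s^{5} + 972 s^{4} + 1323 s^{3} + 684 s^{2} + 144 s + 64} = f(s).

F(s) = \operatorname{atan}{\left(3 s \right)} + \frac{4}{9 s^{2} + 24 s + 16} + C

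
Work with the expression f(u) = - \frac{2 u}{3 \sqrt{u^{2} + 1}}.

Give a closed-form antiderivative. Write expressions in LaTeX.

f matches the chain-rule pattern g'(h)*h' with inner function h(u) = 4 u^{2} + 4; substituting w = h(u) collapses the integral.
Check: d/du[- \frac{2 \sqrt{u^{2} + 1}}{3}] = - \frac{2 u}{3 \sqrt{u^{2} + 1}} = f(u).

An antiderivative is F(u) = - \frac{2 \sqrt{u^{2} + 1}}{3}.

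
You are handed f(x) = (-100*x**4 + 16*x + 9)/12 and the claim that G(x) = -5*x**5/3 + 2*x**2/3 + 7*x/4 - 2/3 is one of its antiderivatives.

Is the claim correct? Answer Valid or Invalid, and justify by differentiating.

Invalid: d/dx[G] - f = 1, which is not 0.

d/dx[G] = -25*x**4/3 + 4*x/3 + 7/4
d/dx[G] - f(x) = 1 != 0.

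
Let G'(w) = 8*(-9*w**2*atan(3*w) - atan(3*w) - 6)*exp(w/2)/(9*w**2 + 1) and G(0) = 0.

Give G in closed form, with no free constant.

Recognize the product-rule pattern: G'(w) = u'v + uv' with u = -16*atan(3*w), v = exp(w/2), so integration by parts undoes it.
A general antiderivative is -16*exp(w/2)*atan(3*w) + C.
The condition gives C = 0 - (0) = 0.
So G(w) = -16*exp(w/2)*atan(3*w).
Check: d/dw[-16*exp(w/2)*atan(3*w)] = (-72*w**2*exp(w/2)*atan(3*w) - 8*exp(w/2)*atan(3*w) - 48*exp(w/2))/(9*w**2 + 1), which equals G'(w).

G(w) = -16*exp(w/2)*atan(3*w)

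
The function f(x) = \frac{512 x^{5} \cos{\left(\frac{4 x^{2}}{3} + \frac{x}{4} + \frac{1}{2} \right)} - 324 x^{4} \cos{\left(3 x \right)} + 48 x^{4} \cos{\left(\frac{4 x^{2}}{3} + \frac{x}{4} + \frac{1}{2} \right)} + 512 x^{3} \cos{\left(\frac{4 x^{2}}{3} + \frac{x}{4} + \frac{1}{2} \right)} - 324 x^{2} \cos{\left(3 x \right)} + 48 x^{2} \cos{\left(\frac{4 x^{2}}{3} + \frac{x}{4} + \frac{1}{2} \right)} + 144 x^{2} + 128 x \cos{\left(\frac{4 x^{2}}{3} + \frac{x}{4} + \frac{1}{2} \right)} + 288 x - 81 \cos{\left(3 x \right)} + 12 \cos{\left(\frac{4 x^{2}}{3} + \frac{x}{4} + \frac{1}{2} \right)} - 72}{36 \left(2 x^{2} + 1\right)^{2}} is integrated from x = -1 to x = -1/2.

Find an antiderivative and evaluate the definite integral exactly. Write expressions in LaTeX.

A candidate is checked by its d/dx: the result must match f(x).
F(x) = \frac{- 24 x - 9 \left(2 x^{2} + 1\right) \sin{\left(3 x \right)} + 16 \left(2 x^{2} + 1\right) \sin{\left(\frac{4 x^{2}}{3} + \frac{x}{4} + \frac{1}{2} \right)} - 24}{12 \left(2 x^{2} + 1\right)} is an antiderivative of f.
Check: d/dx[\frac{- 24 x - 9 \left(2 x^{2} + 1\right) \sin{\left(3 x \right)} + 16 \left(2 x^{2} + 1\right) \sin{\left(\frac{4 x^{2}}{3} + \frac{x}{4} + \frac{1}{2} \right)} - 24}{12 \left(2 x^{2} + 1\right)}] = \frac{512 x^{5} \cos{\left(\frac{4 x^{2}}{3} + \frac{x}{4} + \frac{1}{2} \right)} - 324 x^{4} \cos{\left(3 x \right)} + 48 x^{4} \cos{\left(\frac{4 x^{2}}{3} + \frac{x}{4} + \frac{1}{2} \right)} + 512 x^{3} \cos{\left(\frac{4 x^{2}}{3} + \frac{x}{4} + \frac{1}{2} \right)} - 324 x^{2} \cos{\left(3 x \right)} + 48 x^{2} \cos{\left(\frac{4 x^{2}}{3} + \frac{x}{4} + \frac{1}{2} \right)} + 144 x^{2} + 128 x \cos{\left(\frac{4 x^{2}}{3} + \frac{x}{4} + \frac{1}{2} \right)} + 288 x - 81 \cos{\left(3 x \right)} + 12 \cos{\left(\frac{4 x^{2}}{3} + \frac{x}{4} + \frac{1}{2} \right)} - 72}{144 x^{4} + 144 x^{2} + 36}, which equals f(x).
F(-1/2) = - \frac{2}{3} + \frac{3 \sin{\left(\frac{3}{2} \right)}}{4} + \frac{4 \sin{\left(\frac{17}{24} \right)}}{3}; F(-1) = \frac{3 \sin{\left(3 \right)}}{4} + \frac{4 \sin{\left(\frac{19}{12} \right)}}{3}.
Integral = F(-1/2) - F(-1) = - \frac{4 \sin{\left(\frac{19}{12} \right)}}{3} - \frac{2}{3} - \frac{3 \sin{\left(3 \right)}}{4} + \frac{3 \sin{\left(\frac{3}{2} \right)}}{4} + \frac{4 \sin{\left(\frac{17}{24} \right)}}{3}.

Antiderivative: F(x) = \frac{- 24 x - 9 \left(2 x^{2} + 1\right) \sin{\left(3 x \right)} + 16 \left(2 x^{2} + 1\right) \sin{\left(\frac{4 x^{2}}{3} + \frac{x}{4} + \frac{1}{2} \right)} - 24}{12 \left(2 x^{2} + 1\right)}; value = - \frac{4 \sin{\left(\frac{19}{12} \right)}}{3} - \frac{2}{3} - \frac{3 \sin{\left(3 \right)}}{4} + \frac{3 \sin{\left(\frac{3}{2} \right)}}{4} + \frac{4 \sin{\left(\frac{17}{24} \right)}}{3}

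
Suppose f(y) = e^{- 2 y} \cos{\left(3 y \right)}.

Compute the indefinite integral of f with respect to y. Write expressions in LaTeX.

F(y) = \frac{\left(3 \sin{\left(3 y \right)} - 2 \cos{\left(3 y \right)}\right) e^{- 2 y}}{13} + C

Any candidate F(y) must reproduce f(y) exactly when differentiated.
Check: d/dy[\frac{\left(3 \sin{\left(3 y \right)} - 2 \cos{\left(3 y \right)}\right) e^{- 2 y}}{13}] = e^{- 2 y} \cos{\left(3 y \right)} = f(y).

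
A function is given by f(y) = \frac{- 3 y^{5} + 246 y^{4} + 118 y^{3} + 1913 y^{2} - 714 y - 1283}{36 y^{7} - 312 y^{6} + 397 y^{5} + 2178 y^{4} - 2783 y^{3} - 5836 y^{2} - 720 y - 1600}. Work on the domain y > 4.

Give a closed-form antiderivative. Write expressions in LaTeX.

A first test for any F(y): its y-derivative must equal f(y) identically.
Check: d/dy[\frac{3 y^{3} \operatorname{atan}{\left(2 y \right)} - 19 y^{2} \operatorname{atan}{\left(2 y \right)} + 2 y^{2} + 8 y \operatorname{atan}{\left(2 y \right)} - 31 y + 80 \operatorname{atan}{\left(2 y \right)} + 7}{6 y^{3} - 38 y^{2} + 16 y + 160}] = \frac{- 3 y^{5} + 246 y^{4} + 118 y^{3} + 1913 y^{2} - 714 y - 1283}{36 y^{7} - 312 y^{6} + 397 y^{5} + 2178 y^{4} - 2783 y^{3} - 5836 y^{2} - 720 y - 1600} = f(y).

An antiderivative is F(y) = \frac{3 y^{3} \operatorname{atan}{\left(2 y \right)} - 19 y^{2} \operatorname{atan}{\left(2 y \right)} + 2 y^{2} + 8 y \operatorname{atan}{\left(2 y \right)} - 31 y + 80 \operatorname{atan}{\left(2 y \right)} + 7}{6 y^{3} - 38 y^{2} + 16 y + 160}.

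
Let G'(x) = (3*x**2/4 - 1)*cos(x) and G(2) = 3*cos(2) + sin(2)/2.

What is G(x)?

Whatever form G(x) takes, its d/dx must return the stated G'(x).
A general antiderivative is 3*x**2*sin(x)/4 + 3*x*cos(x)/2 - 5*sin(x)/2 + C.
The condition gives C = 3*cos(2) + sin(2)/2 - (3*cos(2) + sin(2)/2) = 0.
So G(x) = 3*x**2*sin(x)/4 + 3*x*cos(x)/2 - 5*sin(x)/2.
Check: d/dx[3*x**2*sin(x)/4 + 3*x*cos(x)/2 - 5*sin(x)/2] = 3*x**2*cos(x)/4 - cos(x), which equals G'(x).

G(x) = 3*x**2*sin(x)/4 + 3*x*cos(x)/2 - 5*sin(x)/2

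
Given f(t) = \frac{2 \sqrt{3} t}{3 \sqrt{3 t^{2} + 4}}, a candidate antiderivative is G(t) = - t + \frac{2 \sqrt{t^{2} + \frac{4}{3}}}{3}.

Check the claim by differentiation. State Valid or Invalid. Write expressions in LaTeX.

Invalid: d/dt[G] - f = -1, which is not 0.

d/dt[G] = \frac{2 \sqrt{3} t - 3 \sqrt{3 t^{2} + 4}}{3 \sqrt{3 t^{2} + 4}}
d/dt[G] - f(t) = -1 != 0.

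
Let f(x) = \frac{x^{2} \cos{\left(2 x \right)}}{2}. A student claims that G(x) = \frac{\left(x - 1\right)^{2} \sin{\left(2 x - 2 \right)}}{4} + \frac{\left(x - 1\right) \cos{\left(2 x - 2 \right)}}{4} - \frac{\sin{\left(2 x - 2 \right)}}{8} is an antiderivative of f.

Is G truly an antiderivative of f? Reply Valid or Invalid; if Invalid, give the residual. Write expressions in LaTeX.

d/dx[G] = \frac{x^{2} \cos{\left(2 x - 2 \right)}}{2} - x \cos{\left(2 x - 2 \right)} + \frac{\cos{\left(2 x - 2 \right)}}{2}
d/dx[G] - f(x) = - \frac{x^{2} \cos{\left(2 x \right)}}{2} + \frac{x^{2} \cos{\left(2 x - 2 \right)}}{2} - x \cos{\left(2 x - 2 \right)} + \frac{\cos{\left(2 x - 2 \right)}}{2} != 0.

Invalid: d/dx[G] - f = - \frac{x^{2} \cos{\left(2 x \right)}}{2} + \frac{x^{2} \cos{\left(2 x - 2 \right)}}{2} - x \cos{\left(2 x - 2 \right)} + \frac{\cos{\left(2 x - 2 \right)}}{2}, which is not 0.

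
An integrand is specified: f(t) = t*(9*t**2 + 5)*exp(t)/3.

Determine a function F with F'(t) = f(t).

f has the shape u'v + uv' for u = 3*t**3 - 9*t**2 + 59*t/3 - 59/3 and v = exp(t) — it is the derivative of the product u*v.
Check: d/dt[(9*t**3 - 27*t**2 + 59*t - 59)*exp(t)/3] = 3*t**3*exp(t) + 5*t*exp(t)/3, which equals f(t).

An antiderivative is F(t) = (9*t**3 - 27*t**2 + 59*t - 59)*exp(t)/3.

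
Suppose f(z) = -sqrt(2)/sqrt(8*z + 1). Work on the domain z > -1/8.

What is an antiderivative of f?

An antiderivative is F(z) = -sqrt(4*z + 1/2)/2.

Whatever form F(z) takes, F'(z) = f(z) is non-negotiable.
Check: d/dz[-sqrt(4*z + 1/2)/2] = -sqrt(2)/sqrt(8*z + 1) = f(z).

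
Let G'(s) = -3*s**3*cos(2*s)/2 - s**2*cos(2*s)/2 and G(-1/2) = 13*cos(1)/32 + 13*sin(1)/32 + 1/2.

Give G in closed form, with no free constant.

Integrate term by term and add the pieces.
A general antiderivative is -3*s**3*sin(2*s)/4 - s**2*sin(2*s)/4 - 9*s**2*cos(2*s)/8 + 9*s*sin(2*s)/8 - s*cos(2*s)/4 + sin(2*s)/8 + 9*cos(2*s)/16 + C.
The condition gives C = 13*cos(1)/32 + 13*sin(1)/32 + 1/2 - (13*cos(1)/32 + 13*sin(1)/32) = 1/2.
So G(s) = -3*s**3*sin(2*s)/4 - s**2*sin(2*s)/4 - 9*s**2*cos(2*s)/8 + 9*s*sin(2*s)/8 - s*cos(2*s)/4 + sin(2*s)/8 + 9*cos(2*s)/16 + 1/2.
Check: d/ds[-3*s**3*sin(2*s)/4 - s**2*sin(2*s)/4 - 9*s**2*cos(2*s)/8 + 9*s*sin(2*s)/8 - s*cos(2*s)/4 + sin(2*s)/8 + 9*cos(2*s)/16 + 1/2] = -3*s**3*cos(2*s)/2 - s**2*cos(2*s)/2 = G'(s).

G(s) = -3*s**3*sin(2*s)/4 - s**2*sin(2*s)/4 - 9*s**2*cos(2*s)/8 + 9*s*sin(2*s)/8 - s*cos(2*s)/4 + sin(2*s)/8 + 9*cos(2*s)/16 + 1/2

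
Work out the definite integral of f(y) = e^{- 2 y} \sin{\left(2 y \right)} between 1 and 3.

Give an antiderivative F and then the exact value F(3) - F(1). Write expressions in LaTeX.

Recover f(y) by differentiating a candidate F(y); any mismatch rules it out.
F(y) = - \frac{e^{- 2 y} \sin{\left(2 y \right)}}{4} - \frac{e^{- 2 y} \cos{\left(2 y \right)}}{4} is an antiderivative of f.
Check: d/dy[- \frac{e^{- 2 y} \sin{\left(2 y \right)}}{4} - \frac{e^{- 2 y} \cos{\left(2 y \right)}}{4}] = e^{- 2 y} \sin{\left(2 y \right)} = f(y).
F(3) = - \frac{\cos{\left(6 \right)}}{4 e^{6}} - \frac{\sin{\left(6 \right)}}{4 e^{6}}; F(1) = - \frac{\sin{\left(2 \right)}}{4 e^{2}} - \frac{\cos{\left(2 \right)}}{4 e^{2}}.
Integral = F(3) - F(1) = \frac{\cos{\left(2 \right)}}{4 e^{2}} - \frac{\cos{\left(6 \right)}}{4 e^{6}} - \frac{\sin{\left(6 \right)}}{4 e^{6}} + \frac{\sin{\left(2 \right)}}{4 e^{2}}.

Antiderivative: F(y) = - \frac{e^{- 2 y} \sin{\left(2 y \right)}}{4} - \frac{e^{- 2 y} \cos{\left(2 y \right)}}{4}; value = \frac{\cos{\left(2 \right)}}{4 e^{2}} - \frac{\cos{\left(6 \right)}}{4 e^{6}} - \frac{\sin{\left(6 \right)}}{4 e^{6}} + \frac{\sin{\left(2 \right)}}{4 e^{2}}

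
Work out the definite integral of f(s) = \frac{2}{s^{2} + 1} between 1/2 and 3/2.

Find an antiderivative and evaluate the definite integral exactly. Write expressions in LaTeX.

Recover f(s) by differentiating a candidate F(s); any mismatch rules it out.
F(s) = 2 \operatorname{atan}{\left(s \right)} is an antiderivative of f.
Check: d/ds[2 \operatorname{atan}{\left(s \right)}] = \frac{2}{s^{2} + 1} = f(s).
F(3/2) = 2 \operatorname{atan}{\left(\frac{3}{2} \right)}; F(1/2) = 2 \operatorname{atan}{\left(\frac{1}{2} \right)}.
Integral = F(3/2) - F(1/2) = - 2 \operatorname{atan}{\left(\frac{1}{2} \right)} + 2 \operatorname{atan}{\left(\frac{3}{2} \right)}.

Antiderivative: F(s) = 2 \operatorname{atan}{\left(s \right)}; value = - 2 \operatorname{atan}{\left(\frac{1}{2} \right)} + 2 \operatorname{atan}{\left(\frac{3}{2} \right)}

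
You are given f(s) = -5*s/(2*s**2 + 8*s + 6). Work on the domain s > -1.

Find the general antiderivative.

The denominator factors as 2*(s + 1)*(s + 3); partial fractions split f into directly integrable pieces: -15/(4*(s + 3)) + 5/(4*(s + 1)).
Check: d/ds[5*log(s + 1)/4 - 15*log(s + 3)/4] = -5*s/(2*s**2 + 8*s + 6) = f(s).

F(s) = 5*log(s + 1)/4 - 15*log(s + 3)/4 + C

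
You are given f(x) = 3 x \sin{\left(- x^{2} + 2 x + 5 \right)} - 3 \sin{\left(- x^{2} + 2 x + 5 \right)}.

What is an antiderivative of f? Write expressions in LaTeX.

The substitution u = - x^{2} + 2 x + 5 works: f is exactly (dF/du)*(du/dx) for that inner function.
Check: d/dx[\frac{3 \cos{\left(- x^{2} + 2 x + 5 \right)}}{2}] = 3 x \sin{\left(- x^{2} + 2 x + 5 \right)} - 3 \sin{\left(- x^{2} + 2 x + 5 \right)} = f(x).

An antiderivative is F(x) = \frac{3 \cos{\left(- x^{2} + 2 x + 5 \right)}}{2}.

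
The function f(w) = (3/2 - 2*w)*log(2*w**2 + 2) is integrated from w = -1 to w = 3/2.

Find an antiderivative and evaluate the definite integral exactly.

Antiderivative: F(w) = -(2*w**2*log(2*w**2 + 2) - 2*w**2 - 3*w*log(2*w**2 + 2) + 6*w + 2*log(w**2 + 1) - 6*atan(w))/2; value = -25/4 - log(13/4) + log(2) + 3*pi/4 + 3*atan(3/2) + 5*log(4)/2

Since d/dw undoes antidifferentiation here, F'(w) = f(w) is required of F(w).
F(w) = -(2*w**2*log(2*w**2 + 2) - 2*w**2 - 3*w*log(2*w**2 + 2) + 6*w + 2*log(w**2 + 1) - 6*atan(w))/2 is an antiderivative of f.
Check: d/dw[-(2*w**2*log(2*w**2 + 2) - 2*w**2 - 3*w*log(2*w**2 + 2) + 6*w + 2*log(w**2 + 1) - 6*atan(w))/2] = -2*w*log(w**2 + 1) - 2*w*log(2) + 3*log(w**2 + 1)/2 + 3*log(2)/2, which equals f(w).
F(3/2) = -9/4 - log(13/4) + 3*atan(3/2); F(-1) = -5*log(4)/2 - 3*pi/4 - log(2) + 4.
Integral = F(3/2) - F(-1) = -25/4 - log(13/4) + log(2) + 3*pi/4 + 3*atan(3/2) + 5*log(4)/2.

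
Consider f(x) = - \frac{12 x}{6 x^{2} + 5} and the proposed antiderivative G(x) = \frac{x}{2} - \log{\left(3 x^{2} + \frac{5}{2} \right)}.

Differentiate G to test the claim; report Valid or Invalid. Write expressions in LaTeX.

d/dx[G] = \frac{6 x^{2} - 24 x + 5}{12 x^{2} + 10}
d/dx[G] - f(x) = \frac{1}{2} != 0.

Invalid: d/dx[G] - f = \frac{1}{2}, which is not 0.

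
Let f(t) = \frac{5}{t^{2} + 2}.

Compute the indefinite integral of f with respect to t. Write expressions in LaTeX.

Since d/dt undoes antidifferentiation here, F'(t) = f(t) is required of F(t).
Check: d/dt[\frac{5 \sqrt{2} \operatorname{atan}{\left(\frac{\sqrt{2} t}{2} \right)}}{2}] = \frac{5}{t^{2} + 2} = f(t).

F(t) = \frac{5 \sqrt{2} \operatorname{atan}{\left(\frac{\sqrt{2} t}{2} \right)}}{2} + C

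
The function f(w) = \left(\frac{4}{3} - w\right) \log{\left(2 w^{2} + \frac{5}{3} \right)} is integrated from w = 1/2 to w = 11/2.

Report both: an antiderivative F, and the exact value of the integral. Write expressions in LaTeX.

Differentiate the proposed F(w) back; it has to land on f(w) exactly.
F(w) = \frac{w^{2}}{2} - \frac{8 w}{3} + \left(- \frac{w^{2}}{2} + \frac{4 w}{3}\right) \log{\left(2 w^{2} + \frac{5}{3} \right)} - \frac{5 \log{\left(w^{2} + \frac{5}{6} \right)}}{12} + \frac{4 \sqrt{30} \operatorname{atan}{\left(\frac{\sqrt{30} w}{5} \right)}}{9} is an antiderivative of f.
Check: d/dw[\frac{w^{2}}{2} - \frac{8 w}{3} + \left(- \frac{w^{2}}{2} + \frac{4 w}{3}\right) \log{\left(2 w^{2} + \frac{5}{3} \right)} - \frac{5 \log{\left(w^{2} + \frac{5}{6} \right)}}{12} + \frac{4 \sqrt{30} \operatorname{atan}{\left(\frac{\sqrt{30} w}{5} \right)}}{9}] = - w \log{\left(2 w^{2} + \frac{5}{3} \right)} + \frac{4 \log{\left(2 w^{2} + \frac{5}{3} \right)}}{3}, which equals f(w).
F(11/2) = - \frac{187 \log{\left(\frac{373}{6} \right)}}{24} - \frac{5 \log{\left(\frac{373}{12} \right)}}{12} + \frac{11}{24} + \frac{4 \sqrt{30} \operatorname{atan}{\left(\frac{11 \sqrt{30}}{10} \right)}}{9}; F(1/2) = - \frac{29}{24} - \frac{5 \log{\left(\frac{13}{12} \right)}}{12} + \frac{13 \log{\left(\frac{13}{6} \right)}}{24} + \frac{4 \sqrt{30} \operatorname{atan}{\left(\frac{\sqrt{30}}{10} \right)}}{9}.
Integral = F(11/2) - F(1/2) = - \frac{187 \log{\left(\frac{373}{6} \right)}}{24} - \frac{5 \log{\left(\frac{373}{12} \right)}}{12} - \frac{4 \sqrt{30} \operatorname{atan}{\left(\frac{\sqrt{30}}{10} \right)}}{9} - \frac{13 \log{\left(\frac{13}{6} \right)}}{24} + \frac{5 \log{\left(\frac{13}{12} \right)}}{12} + \frac{5}{3} + \frac{4 \sqrt{30} \operatorname{atan}{\left(\frac{11 \sqrt{30}}{10} \right)}}{9}.

Antiderivative: F(w) = \frac{w^{2}}{2} - \frac{8 w}{3} + \left(- \frac{w^{2}}{2} + \frac{4 w}{3}\right) \log{\left(2 w^{2} + \frac{5}{3} \right)} - \frac{5 \log{\left(w^{2} + \frac{5}{6} \right)}}{12} + \frac{4 \sqrt{30} \operatorname{atan}{\left(\frac{\sqrt{30} w}{5} \right)}}{9}; value = - \frac{187 \log{\left(\frac{373}{6} \right)}}{24} - \frac{5 \log{\left(\frac{373}{12} \right)}}{12} - \frac{4 \sqrt{30} \operatorname{atan}{\left(\frac{\sqrt{30}}{10} \right)}}{9} - \frac{13 \log{\left(\frac{13}{6} \right)}}{24} + \frac{5 \log{\left(\frac{13}{12} \right)}}{12} + \frac{5}{3} + \frac{4 \sqrt{30} \operatorname{atan}{\left(\frac{11 \sqrt{30}}{10} \right)}}{9}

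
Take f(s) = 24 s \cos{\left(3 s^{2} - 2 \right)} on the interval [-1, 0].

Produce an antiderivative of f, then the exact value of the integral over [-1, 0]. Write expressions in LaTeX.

Antiderivative: F(s) = 4 \sin{\left(3 s^{2} - 2 \right)}; value = - 4 \sin{\left(2 \right)} - 4 \sin{\left(1 \right)}

The substitution u = 3 s^{2} - 2 works: f is exactly (dF/du)*(du/ds) for that inner function.
F(s) = 4 \sin{\left(3 s^{2} - 2 \right)} is an antiderivative of f.
Check: d/ds[4 \sin{\left(3 s^{2} - 2 \right)}] = 24 s \cos{\left(3 s^{2} - 2 \right)} = f(s).
F(0) = - 4 \sin{\left(2 \right)}; F(-1) = 4 \sin{\left(1 \right)}.
Integral = F(0) - F(-1) = - 4 \sin{\left(2 \right)} - 4 \sin{\left(1 \right)}.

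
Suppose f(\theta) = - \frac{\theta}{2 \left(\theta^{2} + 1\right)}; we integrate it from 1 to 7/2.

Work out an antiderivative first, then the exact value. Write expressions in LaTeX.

Antiderivative: F(\theta) = - \frac{\log{\left(2 \theta^{2} + 2 \right)}}{4}; value = - \frac{\log{\left(\frac{53}{2} \right)}}{4} + \frac{\log{\left(4 \right)}}{4}

f matches the chain-rule pattern g'(h)*h' with inner function h(\theta) = 2 \theta^{2} + 2; substituting u = h(\theta) collapses the integral.
F(\theta) = - \frac{\log{\left(2 \theta^{2} + 2 \right)}}{4} is an antiderivative of f.
Check: d/d\theta[- \frac{\log{\left(2 \theta^{2} + 2 \right)}}{4}] = - \frac{\theta}{2 \theta^{2} + 2}, which equals f(\theta).
F(7/2) = - \frac{\log{\left(\frac{53}{2} \right)}}{4}; F(1) = - \frac{\log{\left(4 \right)}}{4}.
Integral = F(7/2) - F(1) = - \frac{\log{\left(\frac{53}{2} \right)}}{4} + \frac{\log{\left(4 \right)}}{4}.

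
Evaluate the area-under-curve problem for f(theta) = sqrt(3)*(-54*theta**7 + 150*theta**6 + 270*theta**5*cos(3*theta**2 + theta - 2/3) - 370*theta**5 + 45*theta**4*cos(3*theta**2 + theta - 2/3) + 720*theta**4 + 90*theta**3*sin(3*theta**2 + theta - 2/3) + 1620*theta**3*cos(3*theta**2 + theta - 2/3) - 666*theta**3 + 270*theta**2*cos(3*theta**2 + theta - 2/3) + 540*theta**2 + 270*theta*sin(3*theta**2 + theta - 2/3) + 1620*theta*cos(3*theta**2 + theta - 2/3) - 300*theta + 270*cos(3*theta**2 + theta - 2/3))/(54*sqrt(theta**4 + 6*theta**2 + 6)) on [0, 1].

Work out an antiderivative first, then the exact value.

Recognize the product-rule pattern: f = u'v + uv' with u = sqrt(theta**4/3 + 2*theta**2 + 2)/2, v = -(theta**2 - 5*theta/3)**2 + 5*sin(3*theta**2 + theta - 2/3), so integration by parts undoes it.
F(theta) = -theta**4*sqrt(theta**4/3 + 2*theta**2 + 2)/2 + 5*theta**3*sqrt(theta**4/3 + 2*theta**2 + 2)/3 - 25*theta**2*sqrt(theta**4/3 + 2*theta**2 + 2)/18 + 5*sqrt(theta**4/3 + 2*theta**2 + 2)*sin(3*theta**2 + theta - 2/3)/2 is an antiderivative of f.
Check: d/dtheta[-theta**4*sqrt(theta**4/3 + 2*theta**2 + 2)/2 + 5*theta**3*sqrt(theta**4/3 + 2*theta**2 + 2)/3 - 25*theta**2*sqrt(theta**4/3 + 2*theta**2 + 2)/18 + 5*sqrt(theta**4/3 + 2*theta**2 + 2)*sin(3*theta**2 + theta - 2/3)/2] = sqrt(3)*(-54*theta**7 + 150*theta**6 + 270*theta**5*cos(3*theta**2 + theta - 2/3) - 370*theta**5 + 45*theta**4*cos(3*theta**2 + theta - 2/3) + 720*theta**4 + 90*theta**3*sin(3*theta**2 + theta - 2/3) + 1620*theta**3*cos(3*theta**2 + theta - 2/3) - 666*theta**3 + 270*theta**2*cos(3*theta**2 + theta - 2/3) + 540*theta**2 + 270*theta*sin(3*theta**2 + theta - 2/3) + 1620*theta*cos(3*theta**2 + theta - 2/3) - 300*theta + 270*cos(3*theta**2 + theta - 2/3))/(54*sqrt(theta**4 + 6*theta**2 + 6)) = f(theta).
F(1) = 5*sqrt(39)*sin(10/3)/6 - 2*sqrt(39)/27; F(0) = -5*sqrt(2)*sin(2/3)/2.
Integral = F(1) - F(0) = 5*sqrt(39)*sin(10/3)/6 - 2*sqrt(39)/27 + 5*sqrt(2)*sin(2/3)/2.

Antiderivative: F(theta) = -theta**4*sqrt(theta**4/3 + 2*theta**2 + 2)/2 + 5*theta**3*sqrt(theta**4/3 + 2*theta**2 + 2)/3 - 25*theta**2*sqrt(theta**4/3 + 2*theta**2 + 2)/18 + 5*sqrt(theta**4/3 + 2*theta**2 + 2)*sin(3*theta**2 + theta - 2/3)/2; value = 5*sqrt(39)*sin(10/3)/6 - 2*sqrt(39)/27 + 5*sqrt(2)*sin(2/3)/2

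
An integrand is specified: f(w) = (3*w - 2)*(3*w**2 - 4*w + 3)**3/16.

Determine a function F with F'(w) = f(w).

f matches the chain-rule pattern g'(h)*h' with inner function h(w) = -3*w**2/4 + w - 3/4; substituting u = h(w) collapses the integral.
Check: d/dw[81*w**8/128 - 27*w**7/8 + 297*w**6/32 - 129*w**5/8 + 1235*w**4/64 - 129*w**3/8 + 297*w**2/32 - 27*w/8] = 81*w**7/16 - 189*w**6/8 + 891*w**5/16 - 645*w**4/8 + 1235*w**3/16 - 387*w**2/8 + 297*w/16 - 27/8, which equals f(w).

An antiderivative is F(w) = 81*w**8/128 - 27*w**7/8 + 297*w**6/32 - 129*w**5/8 + 1235*w**4/64 - 129*w**3/8 + 297*w**2/32 - 27*w/8.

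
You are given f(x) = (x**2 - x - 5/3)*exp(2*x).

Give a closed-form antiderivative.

Recognize the product-rule pattern: f = u'v + uv' with u = x**2/2 - x - 1/3, v = exp(2*x), so integration by parts undoes it.
Check: d/dx[x**2*exp(2*x)/2 - x*exp(2*x) - exp(2*x)/3] = x**2*exp(2*x) - x*exp(2*x) - 5*exp(2*x)/3, which equals f(x).

An antiderivative is F(x) = x**2*exp(2*x)/2 - x*exp(2*x) - exp(2*x)/3.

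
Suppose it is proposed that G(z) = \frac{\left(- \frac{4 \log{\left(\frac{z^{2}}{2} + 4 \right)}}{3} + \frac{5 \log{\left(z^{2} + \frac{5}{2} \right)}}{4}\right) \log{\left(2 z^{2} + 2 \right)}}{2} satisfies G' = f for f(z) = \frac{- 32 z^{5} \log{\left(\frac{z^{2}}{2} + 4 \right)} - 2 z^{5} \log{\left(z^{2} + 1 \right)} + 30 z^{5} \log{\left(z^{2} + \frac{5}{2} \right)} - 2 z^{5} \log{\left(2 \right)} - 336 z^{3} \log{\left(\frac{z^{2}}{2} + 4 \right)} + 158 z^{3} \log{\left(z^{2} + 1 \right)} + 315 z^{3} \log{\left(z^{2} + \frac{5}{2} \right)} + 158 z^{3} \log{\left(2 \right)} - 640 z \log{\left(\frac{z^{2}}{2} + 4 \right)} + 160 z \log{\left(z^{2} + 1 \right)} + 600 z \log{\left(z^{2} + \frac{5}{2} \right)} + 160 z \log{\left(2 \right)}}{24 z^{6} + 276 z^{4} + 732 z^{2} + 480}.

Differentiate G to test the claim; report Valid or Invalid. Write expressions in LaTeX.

d/dz[G] = \frac{- 32 z^{5} \log{\left(\frac{z^{2}}{2} + 4 \right)} - 2 z^{5} \log{\left(z^{2} + 1 \right)} + 30 z^{5} \log{\left(z^{2} + \frac{5}{2} \right)} - 2 z^{5} \log{\left(2 \right)} - 336 z^{3} \log{\left(\frac{z^{2}}{2} + 4 \right)} + 158 z^{3} \log{\left(z^{2} + 1 \right)} + 315 z^{3} \log{\left(z^{2} + \frac{5}{2} \right)} + 158 z^{3} \log{\left(2 \right)} - 640 z \log{\left(\frac{z^{2}}{2} + 4 \right)} + 160 z \log{\left(z^{2} + 1 \right)} + 600 z \log{\left(z^{2} + \frac{5}{2} \right)} + 160 z \log{\left(2 \right)}}{24 z^{6} + 276 z^{4} + 732 z^{2} + 480}
This equals f(z) exactly, so the claim holds.

Valid: G'(z) = f(z).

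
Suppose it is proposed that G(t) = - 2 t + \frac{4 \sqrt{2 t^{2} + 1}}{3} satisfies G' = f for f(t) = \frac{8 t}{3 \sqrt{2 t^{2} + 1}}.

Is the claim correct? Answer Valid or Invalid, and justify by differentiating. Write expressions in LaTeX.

Invalid: d/dt[G] - f = -2, which is not 0.

d/dt[G] = \frac{8 t - 6 \sqrt{2 t^{2} + 1}}{3 \sqrt{2 t^{2} + 1}}
d/dt[G] - f(t) = -2 != 0.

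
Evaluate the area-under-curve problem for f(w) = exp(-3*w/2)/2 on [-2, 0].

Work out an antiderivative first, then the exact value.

Antiderivative: F(w) = -exp(-3*w/2)/3; value = -1/3 + exp(3)/3

Whatever form F(w) takes, F'(w) = f(w) is non-negotiable.
F(w) = -exp(-3*w/2)/3 is an antiderivative of f.
Check: d/dw[-exp(-3*w/2)/3] = exp(-3*w/2)/2 = f(w).
F(0) = -1/3; F(-2) = -exp(3)/3.
Integral = F(0) - F(-2) = -1/3 + exp(3)/3.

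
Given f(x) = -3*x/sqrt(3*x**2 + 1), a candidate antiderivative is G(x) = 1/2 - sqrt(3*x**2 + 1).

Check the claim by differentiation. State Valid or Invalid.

d/dx[G] = -3*x/sqrt(3*x**2 + 1)
This equals f(x) exactly, so the claim holds.

Valid - differentiating G returns exactly f.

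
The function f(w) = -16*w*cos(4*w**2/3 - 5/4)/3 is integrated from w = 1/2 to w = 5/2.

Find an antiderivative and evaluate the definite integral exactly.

Antiderivative: F(w) = -2*sin(4*w**2/3 - 5/4); value = -2*sin(11/12) - 2*sin(85/12)

The substitution u = 4*w**2/3 - 5/4 works: f is exactly (dF/du)*(du/dw) for that inner function.
F(w) = -2*sin(4*w**2/3 - 5/4) is an antiderivative of f.
Check: d/dw[-2*sin(4*w**2/3 - 5/4)] = -16*w*cos(4*w**2/3 - 5/4)/3 = f(w).
F(5/2) = -2*sin(85/12); F(1/2) = 2*sin(11/12).
Integral = F(5/2) - F(1/2) = -2*sin(11/12) - 2*sin(85/12).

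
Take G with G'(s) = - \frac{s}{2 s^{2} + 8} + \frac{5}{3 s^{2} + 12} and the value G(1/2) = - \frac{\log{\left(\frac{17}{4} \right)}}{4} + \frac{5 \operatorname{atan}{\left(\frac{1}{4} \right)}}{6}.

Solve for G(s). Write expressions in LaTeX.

The integrand splits into summands that can be handled one at a time.
A general antiderivative is - \frac{\log{\left(s^{2} + 4 \right)}}{4} + \frac{5 \operatorname{atan}{\left(\frac{s}{2} \right)}}{6} + C.
The condition gives C = - \frac{\log{\left(\frac{17}{4} \right)}}{4} + \frac{5 \operatorname{atan}{\left(\frac{1}{4} \right)}}{6} - (- \frac{\log{\left(\frac{17}{4} \right)}}{4} + \frac{5 \operatorname{atan}{\left(\frac{1}{4} \right)}}{6}) = 0.
So G(s) = - \frac{\log{\left(s^{2} + 4 \right)}}{4} + \frac{5 \operatorname{atan}{\left(\frac{s}{2} \right)}}{6}.
Check: d/ds[- \frac{\log{\left(s^{2} + 4 \right)}}{4} + \frac{5 \operatorname{atan}{\left(\frac{s}{2} \right)}}{6}] = \frac{10 - 3 s}{6 s^{2} + 24}, which equals G'(s).

G(s) = - \frac{\log{\left(s^{2} + 4 \right)}}{4} + \frac{5 \operatorname{atan}{\left(\frac{s}{2} \right)}}{6}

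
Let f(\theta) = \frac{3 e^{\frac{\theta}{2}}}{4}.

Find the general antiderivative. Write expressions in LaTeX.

Recover f(\theta) by differentiating a candidate F(\theta); any mismatch rules it out.
Check: d/d\theta[\frac{3 e^{\frac{\theta}{2}}}{2}] = \frac{3 e^{\frac{\theta}{2}}}{4} = f(\theta).

F(\theta) = \frac{3 e^{\frac{\theta}{2}}}{2} + C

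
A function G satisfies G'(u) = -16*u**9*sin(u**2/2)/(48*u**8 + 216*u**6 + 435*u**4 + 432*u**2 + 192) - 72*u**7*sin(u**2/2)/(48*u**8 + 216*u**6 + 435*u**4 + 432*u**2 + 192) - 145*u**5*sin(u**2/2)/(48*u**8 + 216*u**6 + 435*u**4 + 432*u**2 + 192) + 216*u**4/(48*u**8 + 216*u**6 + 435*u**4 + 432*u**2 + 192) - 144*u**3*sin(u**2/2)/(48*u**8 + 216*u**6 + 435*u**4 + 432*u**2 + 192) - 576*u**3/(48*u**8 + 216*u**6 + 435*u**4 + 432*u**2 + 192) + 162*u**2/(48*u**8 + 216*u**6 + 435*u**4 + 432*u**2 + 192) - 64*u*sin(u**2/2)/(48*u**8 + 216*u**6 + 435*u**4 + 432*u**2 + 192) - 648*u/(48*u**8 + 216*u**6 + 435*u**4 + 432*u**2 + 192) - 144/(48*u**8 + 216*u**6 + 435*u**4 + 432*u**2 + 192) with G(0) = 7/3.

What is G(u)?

G(u) = (12*u**4 + 27*u**2 - 36*u + 2*(4*u**4 + 9*u**2 + 8)*cos(u**2/2) + 96)/(6*(4*u**4 + 9*u**2 + 8))

Integrate term by term and add the pieces.
A general antiderivative is (2 - u)/(2*u**4/3 + 3*u**2/2 + 4/3) + cos(u**2/2)/3 + C.
The condition gives C = 7/3 - (11/6) = 1/2.
So G(u) = (12*u**4 + 27*u**2 - 36*u + 2*(4*u**4 + 9*u**2 + 8)*cos(u**2/2) + 96)/(6*(4*u**4 + 9*u**2 + 8)).
Check: d/du[(12*u**4 + 27*u**2 - 36*u + 2*(4*u**4 + 9*u**2 + 8)*cos(u**2/2) + 96)/(6*(4*u**4 + 9*u**2 + 8))] = (-16*u**9*sin(u**2/2) - 72*u**7*sin(u**2/2) - 145*u**5*sin(u**2/2) + 216*u**4 - 144*u**3*sin(u**2/2) - 576*u**3 + 162*u**2 - 64*u*sin(u**2/2) - 648*u - 144)/(48*u**8 + 216*u**6 + 435*u**4 + 432*u**2 + 192), which equals G'(u).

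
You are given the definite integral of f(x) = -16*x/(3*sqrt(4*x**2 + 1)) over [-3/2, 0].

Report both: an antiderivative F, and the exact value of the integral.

The substitution u = 4*x**2 + 1 works: f is exactly (dF/du)*(du/dx) for that inner function.
F(x) = -4*sqrt(4*x**2 + 1)/3 is an antiderivative of f.
Check: d/dx[-4*sqrt(4*x**2 + 1)/3] = -16*x/(3*sqrt(4*x**2 + 1)) = f(x).
F(0) = -4/3; F(-3/2) = -4*sqrt(10)/3.
Integral = F(0) - F(-3/2) = -4/3 + 4*sqrt(10)/3.

Antiderivative: F(x) = -4*sqrt(4*x**2 + 1)/3; value = -4/3 + 4*sqrt(10)/3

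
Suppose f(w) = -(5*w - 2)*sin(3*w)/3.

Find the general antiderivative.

A candidate is checked by its d/dw: the result must match f(w).
Check: d/dw[(15*w*cos(3*w) - 5*sin(3*w) - 6*cos(3*w))/27] = -5*w*sin(3*w)/3 + 2*sin(3*w)/3, which equals f(w).

F(w) = (15*w*cos(3*w) - 5*sin(3*w) - 6*cos(3*w))/27 + C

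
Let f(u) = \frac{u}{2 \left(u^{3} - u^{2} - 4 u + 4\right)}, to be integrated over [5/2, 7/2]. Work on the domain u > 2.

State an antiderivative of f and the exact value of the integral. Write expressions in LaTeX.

The denominator factors as 2 \left(u - 2\right) \left(u - 1\right) \left(u + 2\right); partial fractions split f into directly integrable pieces: - \frac{1}{12 \left(u + 2\right)} - \frac{1}{6 \left(u - 1\right)} + \frac{1}{4 \left(u - 2\right)}.
F(u) = \frac{\log{\left(u - 2 \right)}}{4} - \frac{\log{\left(u - 1 \right)}}{6} - \frac{\log{\left(u + 2 \right)}}{12} is an antiderivative of f.
Check: d/du[\frac{\log{\left(u - 2 \right)}}{4} - \frac{\log{\left(u - 1 \right)}}{6} - \frac{\log{\left(u + 2 \right)}}{12}] = \frac{u}{2 u^{3} - 2 u^{2} - 8 u + 8}, which equals f(u).
F(7/2) = - \frac{\log{\left(\frac{5}{2} \right)}}{6} - \frac{\log{\left(\frac{11}{2} \right)}}{12} + \frac{\log{\left(\frac{3}{2} \right)}}{4}; F(5/2) = - \frac{\log{\left(2 \right)}}{4} - \frac{\log{\left(\frac{9}{2} \right)}}{12} - \frac{\log{\left(\frac{3}{2} \right)}}{6}.
Integral = F(7/2) - F(5/2) = - \frac{\log{\left(\frac{5}{2} \right)}}{6} - \frac{\log{\left(\frac{11}{2} \right)}}{12} + \frac{\log{\left(\frac{9}{2} \right)}}{12} + \frac{5 \log{\left(\frac{3}{2} \right)}}{12} + \frac{\log{\left(2 \right)}}{4}.

Antiderivative: F(u) = \frac{\log{\left(u - 2 \right)}}{4} - \frac{\log{\left(u - 1 \right)}}{6} - \frac{\log{\left(u + 2 \right)}}{12}; value = - \frac{\log{\left(\frac{5}{2} \right)}}{6} - \frac{\log{\left(\frac{11}{2} \right)}}{12} + \frac{\log{\left(\frac{9}{2} \right)}}{12} + \frac{5 \log{\left(\frac{3}{2} \right)}}{12} + \frac{\log{\left(2 \right)}}{4}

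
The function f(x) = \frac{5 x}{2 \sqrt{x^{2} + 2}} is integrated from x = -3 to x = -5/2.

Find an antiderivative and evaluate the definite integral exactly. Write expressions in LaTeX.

f matches the chain-rule pattern g'(h)*h' with inner function h(x) = x^{2} + 2; substituting u = h(x) collapses the integral.
F(x) = \frac{5 \sqrt{x^{2} + 2}}{2} is an antiderivative of f.
Check: d/dx[\frac{5 \sqrt{x^{2} + 2}}{2}] = \frac{5 x}{2 \sqrt{x^{2} + 2}} = f(x).
F(-5/2) = \frac{5 \sqrt{33}}{4}; F(-3) = \frac{5 \sqrt{11}}{2}.
Integral = F(-5/2) - F(-3) = - \frac{5 \sqrt{11}}{2} + \frac{5 \sqrt{33}}{4}.

Antiderivative: F(x) = \frac{5 \sqrt{x^{2} + 2}}{2}; value = - \frac{5 \sqrt{11}}{2} + \frac{5 \sqrt{33}}{4}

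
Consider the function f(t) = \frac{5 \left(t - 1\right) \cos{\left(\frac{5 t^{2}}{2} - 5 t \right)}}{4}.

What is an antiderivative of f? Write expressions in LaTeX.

An antiderivative is F(t) = \frac{\sin{\left(\frac{5 t^{2}}{2} - 5 t \right)}}{4}.

f matches the chain-rule pattern g'(h)*h' with inner function h(t) = \frac{5 t^{2}}{2} - 5 t; substituting u = h(t) collapses the integral.
Check: d/dt[\frac{\sin{\left(\frac{5 t^{2}}{2} - 5 t \right)}}{4}] = \frac{5 t \cos{\left(\frac{5 t^{2}}{2} - 5 t \right)}}{4} - \frac{5 \cos{\left(\frac{5 t^{2}}{2} - 5 t \right)}}{4}, which equals f(t).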